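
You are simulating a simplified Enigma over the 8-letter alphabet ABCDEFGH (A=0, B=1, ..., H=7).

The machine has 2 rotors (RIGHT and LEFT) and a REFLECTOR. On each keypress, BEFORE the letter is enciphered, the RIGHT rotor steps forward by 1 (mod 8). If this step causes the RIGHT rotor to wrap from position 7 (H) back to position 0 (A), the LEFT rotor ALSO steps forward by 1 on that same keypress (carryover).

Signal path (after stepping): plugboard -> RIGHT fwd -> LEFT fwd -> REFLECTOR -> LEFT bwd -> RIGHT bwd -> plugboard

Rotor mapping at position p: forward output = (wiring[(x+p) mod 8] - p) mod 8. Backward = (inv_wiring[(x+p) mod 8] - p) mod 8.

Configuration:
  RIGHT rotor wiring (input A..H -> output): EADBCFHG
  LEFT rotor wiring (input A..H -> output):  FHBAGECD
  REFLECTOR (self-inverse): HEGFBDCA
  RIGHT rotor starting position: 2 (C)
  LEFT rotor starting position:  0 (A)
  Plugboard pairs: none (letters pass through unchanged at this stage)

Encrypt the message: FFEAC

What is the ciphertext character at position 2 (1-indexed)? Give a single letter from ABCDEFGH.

Char 1 ('F'): step: R->3, L=0; F->plug->F->R->B->L->H->refl->A->L'->D->R'->E->plug->E
Char 2 ('F'): step: R->4, L=0; F->plug->F->R->E->L->G->refl->C->L'->G->R'->A->plug->A

A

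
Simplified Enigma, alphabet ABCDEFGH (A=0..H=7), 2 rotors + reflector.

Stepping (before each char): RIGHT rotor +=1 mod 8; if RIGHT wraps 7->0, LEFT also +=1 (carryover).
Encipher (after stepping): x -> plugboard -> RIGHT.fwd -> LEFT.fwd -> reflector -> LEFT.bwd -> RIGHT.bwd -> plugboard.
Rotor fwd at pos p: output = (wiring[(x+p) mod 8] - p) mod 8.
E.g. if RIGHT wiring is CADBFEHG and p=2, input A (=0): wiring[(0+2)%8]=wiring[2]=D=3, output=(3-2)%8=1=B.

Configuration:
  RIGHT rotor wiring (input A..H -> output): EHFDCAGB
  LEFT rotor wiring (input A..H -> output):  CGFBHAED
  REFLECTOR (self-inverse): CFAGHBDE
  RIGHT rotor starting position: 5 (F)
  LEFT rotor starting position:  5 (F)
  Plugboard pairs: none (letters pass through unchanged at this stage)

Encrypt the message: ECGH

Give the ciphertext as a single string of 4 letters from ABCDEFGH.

Answer: FAHE

Derivation:
Char 1 ('E'): step: R->6, L=5; E->plug->E->R->H->L->C->refl->A->L'->F->R'->F->plug->F
Char 2 ('C'): step: R->7, L=5; C->plug->C->R->A->L->D->refl->G->L'->C->R'->A->plug->A
Char 3 ('G'): step: R->0, L->6 (L advanced); G->plug->G->R->G->L->B->refl->F->L'->B->R'->H->plug->H
Char 4 ('H'): step: R->1, L=6; H->plug->H->R->D->L->A->refl->C->L'->H->R'->E->plug->E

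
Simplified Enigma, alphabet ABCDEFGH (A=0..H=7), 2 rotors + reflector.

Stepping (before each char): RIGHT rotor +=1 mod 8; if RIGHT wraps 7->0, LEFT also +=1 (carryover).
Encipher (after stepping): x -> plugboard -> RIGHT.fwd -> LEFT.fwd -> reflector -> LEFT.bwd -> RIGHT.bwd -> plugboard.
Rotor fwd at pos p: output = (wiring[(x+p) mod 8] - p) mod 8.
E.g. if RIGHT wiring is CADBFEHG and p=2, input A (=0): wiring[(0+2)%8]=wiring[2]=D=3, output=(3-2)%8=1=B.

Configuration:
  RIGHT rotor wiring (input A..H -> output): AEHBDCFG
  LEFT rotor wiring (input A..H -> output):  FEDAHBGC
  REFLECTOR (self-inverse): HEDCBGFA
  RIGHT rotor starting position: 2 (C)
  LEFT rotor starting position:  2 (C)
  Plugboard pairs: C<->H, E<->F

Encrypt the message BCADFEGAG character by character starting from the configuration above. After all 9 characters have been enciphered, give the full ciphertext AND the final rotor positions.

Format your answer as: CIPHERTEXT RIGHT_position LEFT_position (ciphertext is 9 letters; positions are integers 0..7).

Answer: CGDABAAFA 3 3

Derivation:
Char 1 ('B'): step: R->3, L=2; B->plug->B->R->A->L->B->refl->E->L'->E->R'->H->plug->C
Char 2 ('C'): step: R->4, L=2; C->plug->H->R->F->L->A->refl->H->L'->D->R'->G->plug->G
Char 3 ('A'): step: R->5, L=2; A->plug->A->R->F->L->A->refl->H->L'->D->R'->D->plug->D
Char 4 ('D'): step: R->6, L=2; D->plug->D->R->G->L->D->refl->C->L'->H->R'->A->plug->A
Char 5 ('F'): step: R->7, L=2; F->plug->E->R->C->L->F->refl->G->L'->B->R'->B->plug->B
Char 6 ('E'): step: R->0, L->3 (L advanced); E->plug->F->R->C->L->G->refl->F->L'->A->R'->A->plug->A
Char 7 ('G'): step: R->1, L=3; G->plug->G->R->F->L->C->refl->D->L'->D->R'->A->plug->A
Char 8 ('A'): step: R->2, L=3; A->plug->A->R->F->L->C->refl->D->L'->D->R'->E->plug->F
Char 9 ('G'): step: R->3, L=3; G->plug->G->R->B->L->E->refl->B->L'->G->R'->A->plug->A
Final: ciphertext=CGDABAAFA, RIGHT=3, LEFT=3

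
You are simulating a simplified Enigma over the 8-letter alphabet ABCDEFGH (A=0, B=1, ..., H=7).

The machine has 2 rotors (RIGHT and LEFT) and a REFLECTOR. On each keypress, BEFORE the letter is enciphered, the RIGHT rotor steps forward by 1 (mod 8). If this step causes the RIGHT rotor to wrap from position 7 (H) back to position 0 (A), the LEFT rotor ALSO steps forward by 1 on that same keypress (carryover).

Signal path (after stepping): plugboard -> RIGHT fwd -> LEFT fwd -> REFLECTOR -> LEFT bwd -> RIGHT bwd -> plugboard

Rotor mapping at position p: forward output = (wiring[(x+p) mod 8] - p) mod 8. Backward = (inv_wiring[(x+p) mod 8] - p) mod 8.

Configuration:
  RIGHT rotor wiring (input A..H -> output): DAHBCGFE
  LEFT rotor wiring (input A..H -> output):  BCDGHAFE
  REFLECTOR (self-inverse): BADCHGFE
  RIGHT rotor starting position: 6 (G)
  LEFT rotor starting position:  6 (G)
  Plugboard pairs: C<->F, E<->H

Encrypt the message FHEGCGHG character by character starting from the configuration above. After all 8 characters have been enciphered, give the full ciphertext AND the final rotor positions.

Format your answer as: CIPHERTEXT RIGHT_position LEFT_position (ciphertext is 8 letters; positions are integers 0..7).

Answer: BDDCBCGC 6 7

Derivation:
Char 1 ('F'): step: R->7, L=6; F->plug->C->R->B->L->G->refl->F->L'->E->R'->B->plug->B
Char 2 ('H'): step: R->0, L->7 (L advanced); H->plug->E->R->C->L->D->refl->C->L'->B->R'->D->plug->D
Char 3 ('E'): step: R->1, L=7; E->plug->H->R->C->L->D->refl->C->L'->B->R'->D->plug->D
Char 4 ('G'): step: R->2, L=7; G->plug->G->R->B->L->C->refl->D->L'->C->R'->F->plug->C
Char 5 ('C'): step: R->3, L=7; C->plug->F->R->A->L->F->refl->G->L'->H->R'->B->plug->B
Char 6 ('G'): step: R->4, L=7; G->plug->G->R->D->L->E->refl->H->L'->E->R'->F->plug->C
Char 7 ('H'): step: R->5, L=7; H->plug->E->R->D->L->E->refl->H->L'->E->R'->G->plug->G
Char 8 ('G'): step: R->6, L=7; G->plug->G->R->E->L->H->refl->E->L'->D->R'->F->plug->C
Final: ciphertext=BDDCBCGC, RIGHT=6, LEFT=7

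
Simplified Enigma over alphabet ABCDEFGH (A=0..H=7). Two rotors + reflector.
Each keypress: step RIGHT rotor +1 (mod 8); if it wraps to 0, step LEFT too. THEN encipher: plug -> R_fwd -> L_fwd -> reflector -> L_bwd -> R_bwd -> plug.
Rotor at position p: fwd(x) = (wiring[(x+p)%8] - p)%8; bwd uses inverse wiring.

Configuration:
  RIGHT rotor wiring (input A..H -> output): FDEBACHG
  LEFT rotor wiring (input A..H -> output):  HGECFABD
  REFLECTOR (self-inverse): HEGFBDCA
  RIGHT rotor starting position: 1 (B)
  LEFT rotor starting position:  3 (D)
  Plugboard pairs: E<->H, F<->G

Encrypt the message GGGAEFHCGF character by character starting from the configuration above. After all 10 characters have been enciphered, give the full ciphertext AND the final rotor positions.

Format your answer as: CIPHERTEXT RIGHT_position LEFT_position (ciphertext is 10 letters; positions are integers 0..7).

Char 1 ('G'): step: R->2, L=3; G->plug->F->R->E->L->A->refl->H->L'->A->R'->D->plug->D
Char 2 ('G'): step: R->3, L=3; G->plug->F->R->C->L->F->refl->D->L'->G->R'->A->plug->A
Char 3 ('G'): step: R->4, L=3; G->plug->F->R->H->L->B->refl->E->L'->F->R'->H->plug->E
Char 4 ('A'): step: R->5, L=3; A->plug->A->R->F->L->E->refl->B->L'->H->R'->F->plug->G
Char 5 ('E'): step: R->6, L=3; E->plug->H->R->E->L->A->refl->H->L'->A->R'->B->plug->B
Char 6 ('F'): step: R->7, L=3; F->plug->G->R->D->L->G->refl->C->L'->B->R'->F->plug->G
Char 7 ('H'): step: R->0, L->4 (L advanced); H->plug->E->R->A->L->B->refl->E->L'->B->R'->D->plug->D
Char 8 ('C'): step: R->1, L=4; C->plug->C->R->A->L->B->refl->E->L'->B->R'->E->plug->H
Char 9 ('G'): step: R->2, L=4; G->plug->F->R->E->L->D->refl->F->L'->C->R'->A->plug->A
Char 10 ('F'): step: R->3, L=4; F->plug->G->R->A->L->B->refl->E->L'->B->R'->H->plug->E
Final: ciphertext=DAEGBGDHAE, RIGHT=3, LEFT=4

Answer: DAEGBGDHAE 3 4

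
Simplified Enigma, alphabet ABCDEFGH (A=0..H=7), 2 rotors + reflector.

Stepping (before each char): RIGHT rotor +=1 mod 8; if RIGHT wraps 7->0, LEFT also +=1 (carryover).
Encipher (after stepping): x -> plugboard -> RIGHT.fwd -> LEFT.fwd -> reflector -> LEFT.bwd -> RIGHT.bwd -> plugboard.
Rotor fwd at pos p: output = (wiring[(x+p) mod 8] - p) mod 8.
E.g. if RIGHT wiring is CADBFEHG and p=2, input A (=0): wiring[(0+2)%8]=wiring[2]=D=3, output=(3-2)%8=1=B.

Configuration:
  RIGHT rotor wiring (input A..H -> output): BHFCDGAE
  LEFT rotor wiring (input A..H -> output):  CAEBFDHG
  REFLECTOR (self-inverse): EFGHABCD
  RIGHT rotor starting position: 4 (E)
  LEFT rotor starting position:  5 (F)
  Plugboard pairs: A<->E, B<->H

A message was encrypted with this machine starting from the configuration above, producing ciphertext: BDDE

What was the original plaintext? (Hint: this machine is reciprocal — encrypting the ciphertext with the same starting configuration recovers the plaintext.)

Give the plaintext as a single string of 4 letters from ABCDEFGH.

Char 1 ('B'): step: R->5, L=5; B->plug->H->R->G->L->E->refl->A->L'->H->R'->C->plug->C
Char 2 ('D'): step: R->6, L=5; D->plug->D->R->B->L->C->refl->G->L'->A->R'->H->plug->B
Char 3 ('D'): step: R->7, L=5; D->plug->D->R->G->L->E->refl->A->L'->H->R'->G->plug->G
Char 4 ('E'): step: R->0, L->6 (L advanced); E->plug->A->R->B->L->A->refl->E->L'->C->R'->D->plug->D

Answer: CBGD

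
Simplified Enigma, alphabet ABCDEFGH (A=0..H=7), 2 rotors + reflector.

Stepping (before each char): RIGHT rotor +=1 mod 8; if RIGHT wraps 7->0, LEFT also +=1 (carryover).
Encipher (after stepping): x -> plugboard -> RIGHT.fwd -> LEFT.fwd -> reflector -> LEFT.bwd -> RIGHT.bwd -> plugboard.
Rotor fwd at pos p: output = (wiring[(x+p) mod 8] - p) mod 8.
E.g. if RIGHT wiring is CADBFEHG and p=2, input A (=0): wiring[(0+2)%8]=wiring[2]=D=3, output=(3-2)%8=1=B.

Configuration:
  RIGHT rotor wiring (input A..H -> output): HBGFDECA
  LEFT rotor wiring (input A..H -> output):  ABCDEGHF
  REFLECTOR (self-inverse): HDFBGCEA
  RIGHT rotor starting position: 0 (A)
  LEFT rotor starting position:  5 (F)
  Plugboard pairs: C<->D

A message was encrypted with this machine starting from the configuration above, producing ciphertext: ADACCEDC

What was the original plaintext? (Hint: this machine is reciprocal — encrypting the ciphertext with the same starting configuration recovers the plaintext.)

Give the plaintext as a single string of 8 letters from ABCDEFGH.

Answer: EGCDACCG

Derivation:
Char 1 ('A'): step: R->1, L=5; A->plug->A->R->A->L->B->refl->D->L'->D->R'->E->plug->E
Char 2 ('D'): step: R->2, L=5; D->plug->C->R->B->L->C->refl->F->L'->F->R'->G->plug->G
Char 3 ('A'): step: R->3, L=5; A->plug->A->R->C->L->A->refl->H->L'->H->R'->D->plug->C
Char 4 ('C'): step: R->4, L=5; C->plug->D->R->E->L->E->refl->G->L'->G->R'->C->plug->D
Char 5 ('C'): step: R->5, L=5; C->plug->D->R->C->L->A->refl->H->L'->H->R'->A->plug->A
Char 6 ('E'): step: R->6, L=5; E->plug->E->R->A->L->B->refl->D->L'->D->R'->D->plug->C
Char 7 ('D'): step: R->7, L=5; D->plug->C->R->C->L->A->refl->H->L'->H->R'->D->plug->C
Char 8 ('C'): step: R->0, L->6 (L advanced); C->plug->D->R->F->L->F->refl->C->L'->C->R'->G->plug->G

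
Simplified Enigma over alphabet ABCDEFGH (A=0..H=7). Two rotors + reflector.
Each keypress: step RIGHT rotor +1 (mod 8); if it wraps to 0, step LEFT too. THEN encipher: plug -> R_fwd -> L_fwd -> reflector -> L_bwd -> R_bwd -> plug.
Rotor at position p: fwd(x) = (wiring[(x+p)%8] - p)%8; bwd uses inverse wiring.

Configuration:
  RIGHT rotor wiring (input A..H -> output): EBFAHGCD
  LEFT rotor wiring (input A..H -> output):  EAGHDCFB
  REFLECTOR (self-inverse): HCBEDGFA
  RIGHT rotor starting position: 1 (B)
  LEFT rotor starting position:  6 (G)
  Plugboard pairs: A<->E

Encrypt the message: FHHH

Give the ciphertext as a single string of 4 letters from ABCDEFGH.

Char 1 ('F'): step: R->2, L=6; F->plug->F->R->B->L->D->refl->E->L'->H->R'->H->plug->H
Char 2 ('H'): step: R->3, L=6; H->plug->H->R->C->L->G->refl->F->L'->G->R'->G->plug->G
Char 3 ('H'): step: R->4, L=6; H->plug->H->R->E->L->A->refl->H->L'->A->R'->E->plug->A
Char 4 ('H'): step: R->5, L=6; H->plug->H->R->C->L->G->refl->F->L'->G->R'->C->plug->C

Answer: HGAC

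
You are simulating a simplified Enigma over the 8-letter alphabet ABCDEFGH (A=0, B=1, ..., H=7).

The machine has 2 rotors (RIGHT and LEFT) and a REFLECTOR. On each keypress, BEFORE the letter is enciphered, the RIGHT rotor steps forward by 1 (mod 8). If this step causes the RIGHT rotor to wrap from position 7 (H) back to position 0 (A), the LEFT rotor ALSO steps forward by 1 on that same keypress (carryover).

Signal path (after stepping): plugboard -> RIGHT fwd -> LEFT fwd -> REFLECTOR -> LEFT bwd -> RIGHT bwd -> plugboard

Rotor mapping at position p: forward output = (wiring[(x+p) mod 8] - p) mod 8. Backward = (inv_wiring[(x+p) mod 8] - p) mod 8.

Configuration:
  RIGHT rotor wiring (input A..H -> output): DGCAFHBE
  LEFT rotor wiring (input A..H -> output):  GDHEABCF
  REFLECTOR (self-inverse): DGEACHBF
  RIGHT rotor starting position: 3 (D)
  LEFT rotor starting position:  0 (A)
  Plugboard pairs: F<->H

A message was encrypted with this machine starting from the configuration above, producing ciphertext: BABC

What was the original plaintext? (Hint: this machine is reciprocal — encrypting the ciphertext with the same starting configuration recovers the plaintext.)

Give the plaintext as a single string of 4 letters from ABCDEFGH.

Answer: GCAF

Derivation:
Char 1 ('B'): step: R->4, L=0; B->plug->B->R->D->L->E->refl->C->L'->G->R'->G->plug->G
Char 2 ('A'): step: R->5, L=0; A->plug->A->R->C->L->H->refl->F->L'->H->R'->C->plug->C
Char 3 ('B'): step: R->6, L=0; B->plug->B->R->G->L->C->refl->E->L'->D->R'->A->plug->A
Char 4 ('C'): step: R->7, L=0; C->plug->C->R->H->L->F->refl->H->L'->C->R'->H->plug->F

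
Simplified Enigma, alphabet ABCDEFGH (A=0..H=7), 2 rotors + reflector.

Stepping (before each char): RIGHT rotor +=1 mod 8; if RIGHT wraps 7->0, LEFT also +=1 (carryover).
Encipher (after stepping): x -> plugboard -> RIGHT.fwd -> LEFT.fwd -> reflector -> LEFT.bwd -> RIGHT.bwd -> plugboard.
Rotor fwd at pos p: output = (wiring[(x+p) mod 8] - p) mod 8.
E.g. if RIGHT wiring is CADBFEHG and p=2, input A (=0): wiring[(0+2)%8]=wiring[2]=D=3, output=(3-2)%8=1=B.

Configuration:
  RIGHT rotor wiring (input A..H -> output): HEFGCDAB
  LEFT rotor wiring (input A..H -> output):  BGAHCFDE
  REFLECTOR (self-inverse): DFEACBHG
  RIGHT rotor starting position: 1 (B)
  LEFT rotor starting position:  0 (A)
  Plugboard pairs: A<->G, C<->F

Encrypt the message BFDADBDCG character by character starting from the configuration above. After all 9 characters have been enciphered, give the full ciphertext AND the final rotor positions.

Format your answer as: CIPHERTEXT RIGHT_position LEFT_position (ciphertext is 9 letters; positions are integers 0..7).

Char 1 ('B'): step: R->2, L=0; B->plug->B->R->E->L->C->refl->E->L'->H->R'->F->plug->C
Char 2 ('F'): step: R->3, L=0; F->plug->C->R->A->L->B->refl->F->L'->F->R'->D->plug->D
Char 3 ('D'): step: R->4, L=0; D->plug->D->R->F->L->F->refl->B->L'->A->R'->F->plug->C
Char 4 ('A'): step: R->5, L=0; A->plug->G->R->B->L->G->refl->H->L'->D->R'->B->plug->B
Char 5 ('D'): step: R->6, L=0; D->plug->D->R->G->L->D->refl->A->L'->C->R'->A->plug->G
Char 6 ('B'): step: R->7, L=0; B->plug->B->R->A->L->B->refl->F->L'->F->R'->C->plug->F
Char 7 ('D'): step: R->0, L->1 (L advanced); D->plug->D->R->G->L->D->refl->A->L'->H->R'->A->plug->G
Char 8 ('C'): step: R->1, L=1; C->plug->F->R->H->L->A->refl->D->L'->G->R'->H->plug->H
Char 9 ('G'): step: R->2, L=1; G->plug->A->R->D->L->B->refl->F->L'->A->R'->C->plug->F
Final: ciphertext=CDCBGFGHF, RIGHT=2, LEFT=1

Answer: CDCBGFGHF 2 1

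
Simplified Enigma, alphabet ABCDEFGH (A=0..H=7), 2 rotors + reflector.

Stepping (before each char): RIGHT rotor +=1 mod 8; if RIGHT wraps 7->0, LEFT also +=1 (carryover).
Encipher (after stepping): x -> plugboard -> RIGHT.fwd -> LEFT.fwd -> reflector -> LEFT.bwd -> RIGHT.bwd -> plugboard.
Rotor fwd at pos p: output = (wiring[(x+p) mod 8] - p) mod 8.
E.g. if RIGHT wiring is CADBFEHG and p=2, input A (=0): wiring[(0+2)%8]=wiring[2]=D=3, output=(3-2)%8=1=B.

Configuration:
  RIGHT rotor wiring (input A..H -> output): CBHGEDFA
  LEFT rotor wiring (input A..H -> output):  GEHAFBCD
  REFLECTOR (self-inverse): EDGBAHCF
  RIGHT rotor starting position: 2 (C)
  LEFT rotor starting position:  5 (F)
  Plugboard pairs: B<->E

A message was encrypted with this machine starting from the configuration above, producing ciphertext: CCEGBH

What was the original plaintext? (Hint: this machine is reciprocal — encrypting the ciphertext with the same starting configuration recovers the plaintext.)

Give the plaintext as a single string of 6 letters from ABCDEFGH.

Char 1 ('C'): step: R->3, L=5; C->plug->C->R->A->L->E->refl->A->L'->H->R'->F->plug->F
Char 2 ('C'): step: R->4, L=5; C->plug->C->R->B->L->F->refl->H->L'->E->R'->D->plug->D
Char 3 ('E'): step: R->5, L=5; E->plug->B->R->A->L->E->refl->A->L'->H->R'->H->plug->H
Char 4 ('G'): step: R->6, L=5; G->plug->G->R->G->L->D->refl->B->L'->D->R'->D->plug->D
Char 5 ('B'): step: R->7, L=5; B->plug->E->R->H->L->A->refl->E->L'->A->R'->D->plug->D
Char 6 ('H'): step: R->0, L->6 (L advanced); H->plug->H->R->A->L->E->refl->A->L'->C->R'->A->plug->A

Answer: FDHDDA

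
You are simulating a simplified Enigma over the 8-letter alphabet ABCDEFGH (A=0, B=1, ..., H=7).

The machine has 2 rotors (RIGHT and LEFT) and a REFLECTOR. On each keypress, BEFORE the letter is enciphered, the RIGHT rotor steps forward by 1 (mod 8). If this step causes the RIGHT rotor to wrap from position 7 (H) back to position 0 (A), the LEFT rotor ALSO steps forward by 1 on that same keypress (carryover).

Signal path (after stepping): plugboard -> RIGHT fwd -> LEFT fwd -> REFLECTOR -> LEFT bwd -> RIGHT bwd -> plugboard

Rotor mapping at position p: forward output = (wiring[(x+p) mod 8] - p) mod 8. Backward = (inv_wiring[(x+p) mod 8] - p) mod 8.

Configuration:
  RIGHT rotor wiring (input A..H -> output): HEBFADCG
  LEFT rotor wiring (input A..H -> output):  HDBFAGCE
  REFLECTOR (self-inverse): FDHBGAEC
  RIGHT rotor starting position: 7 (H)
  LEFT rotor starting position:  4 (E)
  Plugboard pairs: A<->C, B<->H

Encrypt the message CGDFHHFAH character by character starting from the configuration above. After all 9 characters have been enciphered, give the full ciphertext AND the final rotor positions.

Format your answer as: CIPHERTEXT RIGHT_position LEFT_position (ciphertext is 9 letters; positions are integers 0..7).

Char 1 ('C'): step: R->0, L->5 (L advanced); C->plug->A->R->H->L->D->refl->B->L'->A->R'->E->plug->E
Char 2 ('G'): step: R->1, L=5; G->plug->G->R->F->L->E->refl->G->L'->E->R'->C->plug->A
Char 3 ('D'): step: R->2, L=5; D->plug->D->R->B->L->F->refl->A->L'->G->R'->C->plug->A
Char 4 ('F'): step: R->3, L=5; F->plug->F->R->E->L->G->refl->E->L'->F->R'->B->plug->H
Char 5 ('H'): step: R->4, L=5; H->plug->B->R->H->L->D->refl->B->L'->A->R'->F->plug->F
Char 6 ('H'): step: R->5, L=5; H->plug->B->R->F->L->E->refl->G->L'->E->R'->F->plug->F
Char 7 ('F'): step: R->6, L=5; F->plug->F->R->H->L->D->refl->B->L'->A->R'->B->plug->H
Char 8 ('A'): step: R->7, L=5; A->plug->C->R->F->L->E->refl->G->L'->E->R'->G->plug->G
Char 9 ('H'): step: R->0, L->6 (L advanced); H->plug->B->R->E->L->D->refl->B->L'->C->R'->G->plug->G
Final: ciphertext=EAAHFFHGG, RIGHT=0, LEFT=6

Answer: EAAHFFHGG 0 6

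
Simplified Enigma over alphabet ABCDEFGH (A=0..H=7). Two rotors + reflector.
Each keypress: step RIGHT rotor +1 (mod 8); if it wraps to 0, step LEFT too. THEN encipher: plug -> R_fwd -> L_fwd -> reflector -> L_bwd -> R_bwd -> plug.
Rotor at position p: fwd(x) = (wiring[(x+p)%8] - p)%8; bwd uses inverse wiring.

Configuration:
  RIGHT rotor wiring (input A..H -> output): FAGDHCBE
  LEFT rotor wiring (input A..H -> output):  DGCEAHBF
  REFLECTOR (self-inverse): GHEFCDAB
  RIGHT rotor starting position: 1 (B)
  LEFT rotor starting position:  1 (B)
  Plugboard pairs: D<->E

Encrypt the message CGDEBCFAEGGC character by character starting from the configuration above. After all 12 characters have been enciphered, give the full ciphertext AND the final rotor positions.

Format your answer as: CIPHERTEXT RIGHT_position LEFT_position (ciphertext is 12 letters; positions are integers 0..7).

Char 1 ('C'): step: R->2, L=1; C->plug->C->R->F->L->A->refl->G->L'->E->R'->A->plug->A
Char 2 ('G'): step: R->3, L=1; G->plug->G->R->F->L->A->refl->G->L'->E->R'->B->plug->B
Char 3 ('D'): step: R->4, L=1; D->plug->E->R->B->L->B->refl->H->L'->D->R'->A->plug->A
Char 4 ('E'): step: R->5, L=1; E->plug->D->R->A->L->F->refl->D->L'->C->R'->H->plug->H
Char 5 ('B'): step: R->6, L=1; B->plug->B->R->G->L->E->refl->C->L'->H->R'->C->plug->C
Char 6 ('C'): step: R->7, L=1; C->plug->C->R->B->L->B->refl->H->L'->D->R'->G->plug->G
Char 7 ('F'): step: R->0, L->2 (L advanced); F->plug->F->R->C->L->G->refl->A->L'->A->R'->B->plug->B
Char 8 ('A'): step: R->1, L=2; A->plug->A->R->H->L->E->refl->C->L'->B->R'->E->plug->D
Char 9 ('E'): step: R->2, L=2; E->plug->D->R->A->L->A->refl->G->L'->C->R'->F->plug->F
Char 10 ('G'): step: R->3, L=2; G->plug->G->R->F->L->D->refl->F->L'->D->R'->H->plug->H
Char 11 ('G'): step: R->4, L=2; G->plug->G->R->C->L->G->refl->A->L'->A->R'->D->plug->E
Char 12 ('C'): step: R->5, L=2; C->plug->C->R->H->L->E->refl->C->L'->B->R'->F->plug->F
Final: ciphertext=ABAHCGBDFHEF, RIGHT=5, LEFT=2

Answer: ABAHCGBDFHEF 5 2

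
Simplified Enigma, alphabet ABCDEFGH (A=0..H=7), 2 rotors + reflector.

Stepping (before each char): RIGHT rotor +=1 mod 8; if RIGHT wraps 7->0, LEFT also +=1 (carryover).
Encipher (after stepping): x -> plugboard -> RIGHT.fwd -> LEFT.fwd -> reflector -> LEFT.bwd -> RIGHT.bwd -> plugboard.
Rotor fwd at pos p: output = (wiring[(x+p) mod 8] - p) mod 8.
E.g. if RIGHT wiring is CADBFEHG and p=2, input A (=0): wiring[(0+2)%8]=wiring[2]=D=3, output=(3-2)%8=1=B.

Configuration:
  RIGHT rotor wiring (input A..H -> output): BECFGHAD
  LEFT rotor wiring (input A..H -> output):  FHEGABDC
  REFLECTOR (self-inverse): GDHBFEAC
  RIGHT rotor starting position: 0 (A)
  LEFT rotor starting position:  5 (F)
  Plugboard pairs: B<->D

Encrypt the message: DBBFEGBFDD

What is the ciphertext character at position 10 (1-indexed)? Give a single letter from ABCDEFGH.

Char 1 ('D'): step: R->1, L=5; D->plug->B->R->B->L->G->refl->A->L'->D->R'->A->plug->A
Char 2 ('B'): step: R->2, L=5; B->plug->D->R->F->L->H->refl->C->L'->E->R'->C->plug->C
Char 3 ('B'): step: R->3, L=5; B->plug->D->R->F->L->H->refl->C->L'->E->R'->C->plug->C
Char 4 ('F'): step: R->4, L=5; F->plug->F->R->A->L->E->refl->F->L'->C->R'->A->plug->A
Char 5 ('E'): step: R->5, L=5; E->plug->E->R->H->L->D->refl->B->L'->G->R'->C->plug->C
Char 6 ('G'): step: R->6, L=5; G->plug->G->R->A->L->E->refl->F->L'->C->R'->A->plug->A
Char 7 ('B'): step: R->7, L=5; B->plug->D->R->D->L->A->refl->G->L'->B->R'->H->plug->H
Char 8 ('F'): step: R->0, L->6 (L advanced); F->plug->F->R->H->L->D->refl->B->L'->D->R'->H->plug->H
Char 9 ('D'): step: R->1, L=6; D->plug->B->R->B->L->E->refl->F->L'->A->R'->H->plug->H
Char 10 ('D'): step: R->2, L=6; D->plug->B->R->D->L->B->refl->D->L'->H->R'->G->plug->G

G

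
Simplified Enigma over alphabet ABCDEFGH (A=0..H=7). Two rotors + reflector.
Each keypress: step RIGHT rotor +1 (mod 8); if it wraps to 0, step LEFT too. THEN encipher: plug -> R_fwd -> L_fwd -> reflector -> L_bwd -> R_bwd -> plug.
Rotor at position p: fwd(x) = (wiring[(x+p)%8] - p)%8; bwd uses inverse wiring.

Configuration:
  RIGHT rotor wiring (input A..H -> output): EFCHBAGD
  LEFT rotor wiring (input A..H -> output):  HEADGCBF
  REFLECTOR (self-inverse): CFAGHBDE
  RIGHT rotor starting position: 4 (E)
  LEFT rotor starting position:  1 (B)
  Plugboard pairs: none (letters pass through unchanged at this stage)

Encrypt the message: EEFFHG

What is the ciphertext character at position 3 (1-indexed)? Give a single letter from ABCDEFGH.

Char 1 ('E'): step: R->5, L=1; E->plug->E->R->A->L->D->refl->G->L'->H->R'->D->plug->D
Char 2 ('E'): step: R->6, L=1; E->plug->E->R->E->L->B->refl->F->L'->D->R'->G->plug->G
Char 3 ('F'): step: R->7, L=1; F->plug->F->R->C->L->C->refl->A->L'->F->R'->B->plug->B

B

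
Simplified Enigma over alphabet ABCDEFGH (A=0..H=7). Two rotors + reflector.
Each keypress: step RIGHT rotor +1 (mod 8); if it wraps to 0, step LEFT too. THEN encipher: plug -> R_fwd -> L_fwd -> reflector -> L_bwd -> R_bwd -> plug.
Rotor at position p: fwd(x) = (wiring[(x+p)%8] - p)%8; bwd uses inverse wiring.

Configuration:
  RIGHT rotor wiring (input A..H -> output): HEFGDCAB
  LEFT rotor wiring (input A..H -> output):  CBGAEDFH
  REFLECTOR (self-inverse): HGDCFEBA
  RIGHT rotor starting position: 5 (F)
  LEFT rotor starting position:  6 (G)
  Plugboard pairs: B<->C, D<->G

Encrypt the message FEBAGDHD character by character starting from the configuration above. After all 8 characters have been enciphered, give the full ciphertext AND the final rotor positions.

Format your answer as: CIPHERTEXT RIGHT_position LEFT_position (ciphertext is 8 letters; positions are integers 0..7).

Char 1 ('F'): step: R->6, L=6; F->plug->F->R->A->L->H->refl->A->L'->E->R'->H->plug->H
Char 2 ('E'): step: R->7, L=6; E->plug->E->R->H->L->F->refl->E->L'->C->R'->A->plug->A
Char 3 ('B'): step: R->0, L->7 (L advanced); B->plug->C->R->F->L->F->refl->E->L'->G->R'->D->plug->G
Char 4 ('A'): step: R->1, L=7; A->plug->A->R->D->L->H->refl->A->L'->A->R'->G->plug->D
Char 5 ('G'): step: R->2, L=7; G->plug->D->R->A->L->A->refl->H->L'->D->R'->A->plug->A
Char 6 ('D'): step: R->3, L=7; D->plug->G->R->B->L->D->refl->C->L'->C->R'->H->plug->H
Char 7 ('H'): step: R->4, L=7; H->plug->H->R->C->L->C->refl->D->L'->B->R'->G->plug->D
Char 8 ('D'): step: R->5, L=7; D->plug->G->R->B->L->D->refl->C->L'->C->R'->D->plug->G
Final: ciphertext=HAGDAHDG, RIGHT=5, LEFT=7

Answer: HAGDAHDG 5 7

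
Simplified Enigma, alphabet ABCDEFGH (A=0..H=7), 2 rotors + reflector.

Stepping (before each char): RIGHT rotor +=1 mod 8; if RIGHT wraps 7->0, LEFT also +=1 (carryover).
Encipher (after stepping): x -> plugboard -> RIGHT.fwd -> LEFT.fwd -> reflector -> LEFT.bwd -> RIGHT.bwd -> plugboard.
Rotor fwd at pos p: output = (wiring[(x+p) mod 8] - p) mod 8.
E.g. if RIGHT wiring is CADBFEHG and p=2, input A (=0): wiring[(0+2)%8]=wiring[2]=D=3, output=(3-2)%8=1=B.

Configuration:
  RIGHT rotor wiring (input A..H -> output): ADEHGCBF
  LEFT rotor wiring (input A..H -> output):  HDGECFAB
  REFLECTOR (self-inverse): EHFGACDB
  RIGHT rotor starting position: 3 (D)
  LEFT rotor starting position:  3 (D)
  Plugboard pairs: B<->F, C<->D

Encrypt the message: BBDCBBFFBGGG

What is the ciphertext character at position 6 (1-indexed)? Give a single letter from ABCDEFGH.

Char 1 ('B'): step: R->4, L=3; B->plug->F->R->H->L->D->refl->G->L'->E->R'->E->plug->E
Char 2 ('B'): step: R->5, L=3; B->plug->F->R->H->L->D->refl->G->L'->E->R'->B->plug->F
Char 3 ('D'): step: R->6, L=3; D->plug->C->R->C->L->C->refl->F->L'->D->R'->A->plug->A
Char 4 ('C'): step: R->7, L=3; C->plug->D->R->F->L->E->refl->A->L'->G->R'->A->plug->A
Char 5 ('B'): step: R->0, L->4 (L advanced); B->plug->F->R->C->L->E->refl->A->L'->H->R'->D->plug->C
Char 6 ('B'): step: R->1, L=4; B->plug->F->R->A->L->G->refl->D->L'->E->R'->G->plug->G

G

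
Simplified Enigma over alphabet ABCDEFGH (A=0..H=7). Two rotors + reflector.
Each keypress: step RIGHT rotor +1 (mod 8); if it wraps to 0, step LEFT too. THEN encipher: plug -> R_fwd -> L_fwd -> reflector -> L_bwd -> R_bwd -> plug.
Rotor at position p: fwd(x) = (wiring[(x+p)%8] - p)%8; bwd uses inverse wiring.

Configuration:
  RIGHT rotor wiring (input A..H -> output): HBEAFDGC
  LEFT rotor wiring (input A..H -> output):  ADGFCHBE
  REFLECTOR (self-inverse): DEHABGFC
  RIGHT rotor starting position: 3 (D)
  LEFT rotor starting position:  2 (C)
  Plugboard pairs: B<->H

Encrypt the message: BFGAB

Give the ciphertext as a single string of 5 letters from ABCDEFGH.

Answer: FBAFC

Derivation:
Char 1 ('B'): step: R->4, L=2; B->plug->H->R->E->L->H->refl->C->L'->F->R'->F->plug->F
Char 2 ('F'): step: R->5, L=2; F->plug->F->R->H->L->B->refl->E->L'->A->R'->H->plug->B
Char 3 ('G'): step: R->6, L=2; G->plug->G->R->H->L->B->refl->E->L'->A->R'->A->plug->A
Char 4 ('A'): step: R->7, L=2; A->plug->A->R->D->L->F->refl->G->L'->G->R'->F->plug->F
Char 5 ('B'): step: R->0, L->3 (L advanced); B->plug->H->R->C->L->E->refl->B->L'->E->R'->C->plug->C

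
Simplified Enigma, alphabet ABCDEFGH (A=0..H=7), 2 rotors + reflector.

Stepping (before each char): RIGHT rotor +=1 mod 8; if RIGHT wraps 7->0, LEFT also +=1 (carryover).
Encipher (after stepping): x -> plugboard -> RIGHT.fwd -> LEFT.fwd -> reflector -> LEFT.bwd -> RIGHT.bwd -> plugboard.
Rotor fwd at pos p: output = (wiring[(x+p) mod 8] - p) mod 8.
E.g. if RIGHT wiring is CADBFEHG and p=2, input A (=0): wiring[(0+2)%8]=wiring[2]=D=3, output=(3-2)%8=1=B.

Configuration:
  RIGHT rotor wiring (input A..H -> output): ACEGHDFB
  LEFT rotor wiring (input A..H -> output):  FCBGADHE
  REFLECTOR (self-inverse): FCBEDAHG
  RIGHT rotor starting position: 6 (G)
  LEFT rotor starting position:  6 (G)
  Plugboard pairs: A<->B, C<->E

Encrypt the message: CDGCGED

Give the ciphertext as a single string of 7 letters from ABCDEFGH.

Char 1 ('C'): step: R->7, L=6; C->plug->E->R->H->L->F->refl->A->L'->F->R'->D->plug->D
Char 2 ('D'): step: R->0, L->7 (L advanced); D->plug->D->R->G->L->E->refl->D->L'->C->R'->B->plug->A
Char 3 ('G'): step: R->1, L=7; G->plug->G->R->A->L->F->refl->A->L'->H->R'->H->plug->H
Char 4 ('C'): step: R->2, L=7; C->plug->E->R->D->L->C->refl->B->L'->F->R'->C->plug->E
Char 5 ('G'): step: R->3, L=7; G->plug->G->R->H->L->A->refl->F->L'->A->R'->C->plug->E
Char 6 ('E'): step: R->4, L=7; E->plug->C->R->B->L->G->refl->H->L'->E->R'->E->plug->C
Char 7 ('D'): step: R->5, L=7; D->plug->D->R->D->L->C->refl->B->L'->F->R'->E->plug->C

Answer: DAHEECC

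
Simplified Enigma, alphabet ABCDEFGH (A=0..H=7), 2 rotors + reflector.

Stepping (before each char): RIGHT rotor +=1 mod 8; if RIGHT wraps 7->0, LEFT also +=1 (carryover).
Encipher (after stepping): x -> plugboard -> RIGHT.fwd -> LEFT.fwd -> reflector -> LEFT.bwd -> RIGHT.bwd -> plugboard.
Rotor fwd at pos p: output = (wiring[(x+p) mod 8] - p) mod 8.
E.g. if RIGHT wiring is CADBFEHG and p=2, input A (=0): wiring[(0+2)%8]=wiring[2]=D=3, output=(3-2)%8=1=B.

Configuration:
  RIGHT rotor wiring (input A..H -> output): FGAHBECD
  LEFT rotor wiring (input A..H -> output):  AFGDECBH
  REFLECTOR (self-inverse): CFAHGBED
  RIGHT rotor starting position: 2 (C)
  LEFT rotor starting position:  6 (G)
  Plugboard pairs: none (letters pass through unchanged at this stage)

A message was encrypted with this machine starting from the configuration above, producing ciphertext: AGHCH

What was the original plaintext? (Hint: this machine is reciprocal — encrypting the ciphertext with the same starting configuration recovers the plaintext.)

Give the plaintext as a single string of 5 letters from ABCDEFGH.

Char 1 ('A'): step: R->3, L=6; A->plug->A->R->E->L->A->refl->C->L'->C->R'->F->plug->F
Char 2 ('G'): step: R->4, L=6; G->plug->G->R->E->L->A->refl->C->L'->C->R'->F->plug->F
Char 3 ('H'): step: R->5, L=6; H->plug->H->R->E->L->A->refl->C->L'->C->R'->G->plug->G
Char 4 ('C'): step: R->6, L=6; C->plug->C->R->H->L->E->refl->G->L'->G->R'->H->plug->H
Char 5 ('H'): step: R->7, L=6; H->plug->H->R->D->L->H->refl->D->L'->A->R'->E->plug->E

Answer: FFGHE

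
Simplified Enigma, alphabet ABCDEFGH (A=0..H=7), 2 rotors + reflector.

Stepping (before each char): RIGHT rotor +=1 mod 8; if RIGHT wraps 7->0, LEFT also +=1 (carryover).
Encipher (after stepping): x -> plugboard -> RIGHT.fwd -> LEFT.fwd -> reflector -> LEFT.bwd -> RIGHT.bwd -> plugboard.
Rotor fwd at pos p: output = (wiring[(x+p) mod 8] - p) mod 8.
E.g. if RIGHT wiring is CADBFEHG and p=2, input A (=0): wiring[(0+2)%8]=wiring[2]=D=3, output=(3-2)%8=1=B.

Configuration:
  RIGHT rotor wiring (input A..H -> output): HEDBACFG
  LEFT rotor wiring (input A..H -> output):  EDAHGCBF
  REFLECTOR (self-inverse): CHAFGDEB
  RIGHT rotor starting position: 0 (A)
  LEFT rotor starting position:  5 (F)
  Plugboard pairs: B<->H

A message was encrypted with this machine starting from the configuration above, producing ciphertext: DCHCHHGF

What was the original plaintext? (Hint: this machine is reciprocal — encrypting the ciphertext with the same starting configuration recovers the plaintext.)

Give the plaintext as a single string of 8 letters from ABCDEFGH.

Answer: ABBAAEAA

Derivation:
Char 1 ('D'): step: R->1, L=5; D->plug->D->R->H->L->B->refl->H->L'->D->R'->A->plug->A
Char 2 ('C'): step: R->2, L=5; C->plug->C->R->G->L->C->refl->A->L'->C->R'->H->plug->B
Char 3 ('H'): step: R->3, L=5; H->plug->B->R->F->L->D->refl->F->L'->A->R'->H->plug->B
Char 4 ('C'): step: R->4, L=5; C->plug->C->R->B->L->E->refl->G->L'->E->R'->A->plug->A
Char 5 ('H'): step: R->5, L=5; H->plug->B->R->A->L->F->refl->D->L'->F->R'->A->plug->A
Char 6 ('H'): step: R->6, L=5; H->plug->B->R->A->L->F->refl->D->L'->F->R'->E->plug->E
Char 7 ('G'): step: R->7, L=5; G->plug->G->R->D->L->H->refl->B->L'->H->R'->A->plug->A
Char 8 ('F'): step: R->0, L->6 (L advanced); F->plug->F->R->C->L->G->refl->E->L'->H->R'->A->plug->A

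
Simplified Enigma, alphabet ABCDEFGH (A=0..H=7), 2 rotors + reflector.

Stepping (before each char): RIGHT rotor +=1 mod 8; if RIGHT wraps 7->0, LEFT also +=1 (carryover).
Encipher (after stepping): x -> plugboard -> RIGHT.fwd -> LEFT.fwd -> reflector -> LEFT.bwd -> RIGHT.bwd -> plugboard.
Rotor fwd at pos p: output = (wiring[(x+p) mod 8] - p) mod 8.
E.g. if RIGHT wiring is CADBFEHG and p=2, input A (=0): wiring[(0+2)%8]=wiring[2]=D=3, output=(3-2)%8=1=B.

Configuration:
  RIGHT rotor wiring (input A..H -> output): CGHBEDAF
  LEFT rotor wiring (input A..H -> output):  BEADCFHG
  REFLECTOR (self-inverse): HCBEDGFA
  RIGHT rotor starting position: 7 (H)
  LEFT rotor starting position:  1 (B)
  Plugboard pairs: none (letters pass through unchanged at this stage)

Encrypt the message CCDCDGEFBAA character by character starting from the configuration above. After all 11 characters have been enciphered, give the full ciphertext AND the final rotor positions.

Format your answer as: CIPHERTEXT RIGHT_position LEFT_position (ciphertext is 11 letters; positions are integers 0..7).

Answer: DGBHBCBBAFB 2 3

Derivation:
Char 1 ('C'): step: R->0, L->2 (L advanced); C->plug->C->R->H->L->C->refl->B->L'->B->R'->D->plug->D
Char 2 ('C'): step: R->1, L=2; C->plug->C->R->A->L->G->refl->F->L'->E->R'->G->plug->G
Char 3 ('D'): step: R->2, L=2; D->plug->D->R->B->L->B->refl->C->L'->H->R'->B->plug->B
Char 4 ('C'): step: R->3, L=2; C->plug->C->R->A->L->G->refl->F->L'->E->R'->H->plug->H
Char 5 ('D'): step: R->4, L=2; D->plug->D->R->B->L->B->refl->C->L'->H->R'->B->plug->B
Char 6 ('G'): step: R->5, L=2; G->plug->G->R->E->L->F->refl->G->L'->A->R'->C->plug->C
Char 7 ('E'): step: R->6, L=2; E->plug->E->R->B->L->B->refl->C->L'->H->R'->B->plug->B
Char 8 ('F'): step: R->7, L=2; F->plug->F->R->F->L->E->refl->D->L'->D->R'->B->plug->B
Char 9 ('B'): step: R->0, L->3 (L advanced); B->plug->B->R->G->L->B->refl->C->L'->C->R'->A->plug->A
Char 10 ('A'): step: R->1, L=3; A->plug->A->R->F->L->G->refl->F->L'->H->R'->F->plug->F
Char 11 ('A'): step: R->2, L=3; A->plug->A->R->F->L->G->refl->F->L'->H->R'->B->plug->B
Final: ciphertext=DGBHBCBBAFB, RIGHT=2, LEFT=3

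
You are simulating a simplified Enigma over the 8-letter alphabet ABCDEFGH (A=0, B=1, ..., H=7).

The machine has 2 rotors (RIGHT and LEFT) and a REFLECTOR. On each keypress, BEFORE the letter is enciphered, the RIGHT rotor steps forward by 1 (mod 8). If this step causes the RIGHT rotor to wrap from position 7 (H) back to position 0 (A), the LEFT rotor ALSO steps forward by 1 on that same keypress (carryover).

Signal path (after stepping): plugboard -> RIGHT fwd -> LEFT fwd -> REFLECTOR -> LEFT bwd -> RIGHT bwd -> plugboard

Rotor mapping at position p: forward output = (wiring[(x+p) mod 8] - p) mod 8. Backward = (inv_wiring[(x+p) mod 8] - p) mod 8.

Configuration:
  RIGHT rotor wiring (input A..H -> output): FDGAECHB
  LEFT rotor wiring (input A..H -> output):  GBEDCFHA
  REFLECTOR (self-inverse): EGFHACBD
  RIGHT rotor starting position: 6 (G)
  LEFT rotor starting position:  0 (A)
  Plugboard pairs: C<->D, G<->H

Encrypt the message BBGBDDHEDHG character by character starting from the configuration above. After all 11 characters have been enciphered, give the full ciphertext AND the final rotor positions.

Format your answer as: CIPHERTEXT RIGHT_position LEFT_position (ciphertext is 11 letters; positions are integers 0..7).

Answer: HAHGFCAGGBH 1 2

Derivation:
Char 1 ('B'): step: R->7, L=0; B->plug->B->R->G->L->H->refl->D->L'->D->R'->G->plug->H
Char 2 ('B'): step: R->0, L->1 (L advanced); B->plug->B->R->D->L->B->refl->G->L'->F->R'->A->plug->A
Char 3 ('G'): step: R->1, L=1; G->plug->H->R->E->L->E->refl->A->L'->A->R'->G->plug->H
Char 4 ('B'): step: R->2, L=1; B->plug->B->R->G->L->H->refl->D->L'->B->R'->H->plug->G
Char 5 ('D'): step: R->3, L=1; D->plug->C->R->H->L->F->refl->C->L'->C->R'->F->plug->F
Char 6 ('D'): step: R->4, L=1; D->plug->C->R->D->L->B->refl->G->L'->F->R'->D->plug->C
Char 7 ('H'): step: R->5, L=1; H->plug->G->R->D->L->B->refl->G->L'->F->R'->A->plug->A
Char 8 ('E'): step: R->6, L=1; E->plug->E->R->A->L->A->refl->E->L'->E->R'->H->plug->G
Char 9 ('D'): step: R->7, L=1; D->plug->C->R->E->L->E->refl->A->L'->A->R'->H->plug->G
Char 10 ('H'): step: R->0, L->2 (L advanced); H->plug->G->R->H->L->H->refl->D->L'->D->R'->B->plug->B
Char 11 ('G'): step: R->1, L=2; G->plug->H->R->E->L->F->refl->C->L'->A->R'->G->plug->H
Final: ciphertext=HAHGFCAGGBH, RIGHT=1, LEFT=2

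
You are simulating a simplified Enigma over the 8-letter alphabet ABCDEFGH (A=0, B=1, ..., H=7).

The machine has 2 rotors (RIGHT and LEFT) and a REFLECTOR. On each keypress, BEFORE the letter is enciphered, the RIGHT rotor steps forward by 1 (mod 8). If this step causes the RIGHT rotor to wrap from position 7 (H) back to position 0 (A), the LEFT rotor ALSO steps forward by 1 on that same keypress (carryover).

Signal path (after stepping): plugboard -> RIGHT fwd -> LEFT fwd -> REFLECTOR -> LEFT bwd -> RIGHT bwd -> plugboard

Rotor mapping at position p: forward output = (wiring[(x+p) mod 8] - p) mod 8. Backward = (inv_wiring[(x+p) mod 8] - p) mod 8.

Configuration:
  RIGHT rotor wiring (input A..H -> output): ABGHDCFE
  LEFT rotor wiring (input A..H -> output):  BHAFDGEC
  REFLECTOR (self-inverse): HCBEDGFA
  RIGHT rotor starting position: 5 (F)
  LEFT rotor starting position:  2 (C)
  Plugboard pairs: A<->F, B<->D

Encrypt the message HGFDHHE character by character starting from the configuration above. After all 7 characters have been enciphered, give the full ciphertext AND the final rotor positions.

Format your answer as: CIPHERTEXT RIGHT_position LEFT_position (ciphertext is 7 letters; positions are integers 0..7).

Answer: CDEHDDC 4 3

Derivation:
Char 1 ('H'): step: R->6, L=2; H->plug->H->R->E->L->C->refl->B->L'->C->R'->C->plug->C
Char 2 ('G'): step: R->7, L=2; G->plug->G->R->D->L->E->refl->D->L'->B->R'->B->plug->D
Char 3 ('F'): step: R->0, L->3 (L advanced); F->plug->A->R->A->L->C->refl->B->L'->D->R'->E->plug->E
Char 4 ('D'): step: R->1, L=3; D->plug->B->R->F->L->G->refl->F->L'->H->R'->H->plug->H
Char 5 ('H'): step: R->2, L=3; H->plug->H->R->H->L->F->refl->G->L'->F->R'->B->plug->D
Char 6 ('H'): step: R->3, L=3; H->plug->H->R->D->L->B->refl->C->L'->A->R'->B->plug->D
Char 7 ('E'): step: R->4, L=3; E->plug->E->R->E->L->H->refl->A->L'->B->R'->C->plug->C
Final: ciphertext=CDEHDDC, RIGHT=4, LEFT=3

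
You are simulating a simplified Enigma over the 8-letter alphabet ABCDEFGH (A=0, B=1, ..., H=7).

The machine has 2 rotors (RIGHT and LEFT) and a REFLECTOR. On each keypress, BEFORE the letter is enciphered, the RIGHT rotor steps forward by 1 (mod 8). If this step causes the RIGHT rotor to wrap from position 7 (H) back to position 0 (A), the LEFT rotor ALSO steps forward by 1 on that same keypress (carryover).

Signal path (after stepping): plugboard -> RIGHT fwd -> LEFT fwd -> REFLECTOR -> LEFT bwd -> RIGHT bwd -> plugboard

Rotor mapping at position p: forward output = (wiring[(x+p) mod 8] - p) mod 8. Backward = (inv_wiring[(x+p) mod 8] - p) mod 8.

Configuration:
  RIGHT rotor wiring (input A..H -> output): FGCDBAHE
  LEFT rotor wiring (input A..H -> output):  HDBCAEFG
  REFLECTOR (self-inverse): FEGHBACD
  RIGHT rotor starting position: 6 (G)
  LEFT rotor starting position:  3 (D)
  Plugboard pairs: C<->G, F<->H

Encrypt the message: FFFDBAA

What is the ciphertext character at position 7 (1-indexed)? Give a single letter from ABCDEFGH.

Char 1 ('F'): step: R->7, L=3; F->plug->H->R->A->L->H->refl->D->L'->E->R'->E->plug->E
Char 2 ('F'): step: R->0, L->4 (L advanced); F->plug->H->R->E->L->D->refl->H->L'->F->R'->A->plug->A
Char 3 ('F'): step: R->1, L=4; F->plug->H->R->E->L->D->refl->H->L'->F->R'->A->plug->A
Char 4 ('D'): step: R->2, L=4; D->plug->D->R->G->L->F->refl->A->L'->B->R'->B->plug->B
Char 5 ('B'): step: R->3, L=4; B->plug->B->R->G->L->F->refl->A->L'->B->R'->E->plug->E
Char 6 ('A'): step: R->4, L=4; A->plug->A->R->F->L->H->refl->D->L'->E->R'->B->plug->B
Char 7 ('A'): step: R->5, L=4; A->plug->A->R->D->L->C->refl->G->L'->H->R'->C->plug->G

G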